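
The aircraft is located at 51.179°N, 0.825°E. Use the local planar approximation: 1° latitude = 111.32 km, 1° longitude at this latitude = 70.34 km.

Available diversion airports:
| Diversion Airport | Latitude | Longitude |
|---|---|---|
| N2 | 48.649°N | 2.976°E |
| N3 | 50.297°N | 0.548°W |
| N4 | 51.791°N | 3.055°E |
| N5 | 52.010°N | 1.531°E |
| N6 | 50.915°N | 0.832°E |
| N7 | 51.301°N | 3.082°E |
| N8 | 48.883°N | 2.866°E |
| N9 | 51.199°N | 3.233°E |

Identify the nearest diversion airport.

N6

Distances from 51.179°N, 0.825°E:
N2: √((-2.530·111.32)² + (2.151·70.34)²) = √(79320.86429 + 22892.09549) = 319.708 km
N3: √((-0.882·111.32)² + (-1.373·70.34)²) = √(9640.14498 + 9327.08216) = 137.722 km
N4: √((0.612·111.32)² + (2.230·70.34)²) = √(4641.40258 + 24604.49491) = 171.014 km
N5: √((0.831·111.32)² + (0.706·70.34)²) = √(8557.53025 + 2466.11957) = 104.994 km
N6: √((-0.264·111.32)² + (0.007·70.34)²) = √(863.68276 + 0.24244) = 29.393 km
N7: √((0.122·111.32)² + (2.257·70.34)²) = √(184.44465 + 25203.90570) = 159.337 km
N8: √((-2.296·111.32)² + (2.041·70.34)²) = √(65326.61615 + 20610.60487) = 293.151 km
N9: √((0.020·111.32)² + (2.408·70.34)²) = √(4.95686 + 28689.15079) = 169.393 km
Minimum: N6 at 29.393 km.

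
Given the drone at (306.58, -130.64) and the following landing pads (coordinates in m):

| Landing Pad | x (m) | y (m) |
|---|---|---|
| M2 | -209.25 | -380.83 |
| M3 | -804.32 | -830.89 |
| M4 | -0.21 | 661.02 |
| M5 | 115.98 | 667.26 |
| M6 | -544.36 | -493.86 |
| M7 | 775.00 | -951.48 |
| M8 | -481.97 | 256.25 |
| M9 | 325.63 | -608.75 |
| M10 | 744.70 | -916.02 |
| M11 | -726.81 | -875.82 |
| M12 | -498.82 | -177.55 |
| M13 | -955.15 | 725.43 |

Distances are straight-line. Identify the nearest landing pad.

M9

Distances from (306.58, -130.64):
M2: √((-515.83)² + (-250.19)²) = √(266080.5889 + 62595.0361) = 573.30 m
M3: √((-1110.90)² + (-700.25)²) = √(1234098.8100 + 490350.0625) = 1313.18 m
M4: √((-306.79)² + (791.66)²) = √(94120.1041 + 626725.5556) = 849.03 m
M5: √((-190.60)² + (797.90)²) = √(36328.3600 + 636644.4100) = 820.35 m
M6: √((-850.94)² + (-363.22)²) = √(724098.8836 + 131928.7684) = 925.22 m
M7: √((468.42)² + (-820.84)²) = √(219417.2964 + 673778.3056) = 945.09 m
M8: √((-788.55)² + (386.89)²) = √(621811.1025 + 149683.8721) = 878.35 m
M9: √((19.05)² + (-478.11)²) = √(362.9025 + 228589.1721) = 478.49 m
M10: √((438.12)² + (-785.38)²) = √(191949.1344 + 616821.7444) = 899.32 m
M11: √((-1033.39)² + (-745.18)²) = √(1067894.8921 + 555293.2324) = 1274.04 m
M12: √((-805.40)² + (-46.91)²) = √(648669.1600 + 2200.5481) = 806.76 m
M13: √((-1261.73)² + (856.07)²) = √(1591962.5929 + 732855.8449) = 1524.74 m
Minimum: M9 at 478.49 m.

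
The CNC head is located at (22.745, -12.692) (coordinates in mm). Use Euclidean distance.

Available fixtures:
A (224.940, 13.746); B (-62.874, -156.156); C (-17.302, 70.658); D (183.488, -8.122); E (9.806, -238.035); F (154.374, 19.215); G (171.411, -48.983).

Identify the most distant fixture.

Distances from (22.745, -12.692):
A: √((202.195)² + (26.438)²) = √(40882.81803 + 698.96784) = 203.916 mm
B: √((-85.619)² + (-143.464)²) = √(7330.61316 + 20581.91930) = 167.070 mm
C: √((-40.047)² + (83.350)²) = √(1603.76221 + 6947.22250) = 92.472 mm
D: √((160.743)² + (4.570)²) = √(25838.31205 + 20.88490) = 160.808 mm
E: √((-12.939)² + (-225.343)²) = √(167.41772 + 50779.46765) = 225.714 mm
F: √((131.629)² + (31.907)²) = √(17326.19364 + 1018.05665) = 135.441 mm
G: √((148.666)² + (-36.291)²) = √(22101.57956 + 1317.03668) = 153.031 mm
Maximum: E at 225.714 mm.

E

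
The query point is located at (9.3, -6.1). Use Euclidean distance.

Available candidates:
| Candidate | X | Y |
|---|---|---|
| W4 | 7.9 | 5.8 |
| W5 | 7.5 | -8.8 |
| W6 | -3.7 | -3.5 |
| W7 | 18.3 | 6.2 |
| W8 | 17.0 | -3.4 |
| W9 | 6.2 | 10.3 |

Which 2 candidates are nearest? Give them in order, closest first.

W5, W8

Distances from (9.3, -6.1):
W4: √((-1.4)² + (11.9)²) = √(1.960 + 141.610) = 12.0
W5: √((-1.8)² + (-2.7)²) = √(3.240 + 7.290) = 3.2
W6: √((-13.0)² + (2.6)²) = √(169.000 + 6.760) = 13.3
W7: √((9.0)² + (12.3)²) = √(81.000 + 151.290) = 15.2
W8: √((7.7)² + (2.7)²) = √(59.290 + 7.290) = 8.2
W9: √((-3.1)² + (16.4)²) = √(9.610 + 268.960) = 16.7
Sorted: W5 (3.2) < W8 (8.2) < W4 (12.0) < W6 (13.3) < …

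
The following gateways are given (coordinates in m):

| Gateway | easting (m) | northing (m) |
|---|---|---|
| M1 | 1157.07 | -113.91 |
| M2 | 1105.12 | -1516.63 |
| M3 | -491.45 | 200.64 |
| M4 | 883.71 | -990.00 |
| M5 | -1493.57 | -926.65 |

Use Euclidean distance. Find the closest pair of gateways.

Pairwise distances:
M1–M2: √((-51.95)² + (-1402.72)²) = √(2698.8025 + 1967623.3984) = 1403.68 m
M1–M3: √((-1648.52)² + (314.55)²) = √(2717618.1904 + 98941.7025) = 1678.26 m
M1–M4: √((-273.36)² + (-876.09)²) = √(74725.6896 + 767533.6881) = 917.75 m
M1–M5: √((-2650.64)² + (-812.74)²) = √(7025892.4096 + 660546.3076) = 2772.44 m
M2–M3: √((-1596.57)² + (1717.27)²) = √(2549035.7649 + 2949016.2529) = 2344.79 m
M2–M4: √((-221.41)² + (526.63)²) = √(49022.3881 + 277339.1569) = 571.28 m
M2–M5: √((-2598.69)² + (589.98)²) = √(6753189.7161 + 348076.4004) = 2664.82 m
M3–M4: √((1375.16)² + (-1190.64)²) = √(1891065.0256 + 1417623.6096) = 1818.98 m
M3–M5: √((-1002.12)² + (-1127.29)²) = √(1004244.4944 + 1270782.7441) = 1508.32 m
M4–M5: √((-2377.28)² + (63.35)²) = √(5651460.1984 + 4013.2225) = 2378.12 m
Closest pair: M2–M4 at 571.28 m.

M2 and M4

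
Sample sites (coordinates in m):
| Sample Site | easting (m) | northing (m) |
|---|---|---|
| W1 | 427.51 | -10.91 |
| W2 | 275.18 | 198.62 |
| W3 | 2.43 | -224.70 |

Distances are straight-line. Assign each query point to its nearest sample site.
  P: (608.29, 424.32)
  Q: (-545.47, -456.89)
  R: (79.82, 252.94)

P at (608.29, 424.32):
  W1: 471.28 m
  W2: 402.37 m
  W3: 887.86 m
  → nearest: W2 (402.37 m)
Q at (-545.47, -456.89):
  W1: 1070.32 m
  W2: 1050.31 m
  W3: 595.07 m
  → nearest: W3 (595.07 m)
R at (79.82, 252.94):
  W1: 436.47 m
  W2: 202.77 m
  W3: 483.87 m
  → nearest: W2 (202.77 m)

P→W2; Q→W3; R→W2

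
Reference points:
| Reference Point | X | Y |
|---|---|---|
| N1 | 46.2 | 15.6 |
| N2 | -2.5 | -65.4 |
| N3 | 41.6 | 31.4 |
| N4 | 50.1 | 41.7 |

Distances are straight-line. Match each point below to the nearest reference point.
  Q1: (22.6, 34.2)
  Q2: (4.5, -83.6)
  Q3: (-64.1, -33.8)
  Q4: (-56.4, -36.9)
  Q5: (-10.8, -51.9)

Q1 at (22.6, 34.2):
  N1: 30.0
  N2: 102.7
  N3: 19.2
  N4: 28.5
  → nearest: N3 (19.2)
Q2 at (4.5, -83.6):
  N1: 107.6
  N2: 19.5
  N3: 120.8
  N4: 133.3
  → nearest: N2 (19.5)
Q3 at (-64.1, -33.8):
  N1: 120.9
  N2: 69.2
  N3: 124.2
  N4: 136.9
  → nearest: N2 (69.2)
Q4 at (-56.4, -36.9):
  N1: 115.3
  N2: 61.0
  N3: 119.5
  N4: 132.4
  → nearest: N2 (61.0)
Q5 at (-10.8, -51.9):
  N1: 88.3
  N2: 15.8
  N3: 98.4
  N4: 111.7
  → nearest: N2 (15.8)

Q1→N3; Q2→N2; Q3→N2; Q4→N2; Q5→N2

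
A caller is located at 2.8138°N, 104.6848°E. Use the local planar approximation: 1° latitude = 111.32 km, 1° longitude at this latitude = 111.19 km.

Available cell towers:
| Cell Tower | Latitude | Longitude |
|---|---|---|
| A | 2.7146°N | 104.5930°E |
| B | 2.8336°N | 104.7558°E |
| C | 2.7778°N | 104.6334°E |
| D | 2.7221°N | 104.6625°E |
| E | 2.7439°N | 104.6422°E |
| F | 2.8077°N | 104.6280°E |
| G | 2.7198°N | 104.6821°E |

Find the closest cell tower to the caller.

F

Distances from 2.8138°N, 104.6848°E:
A: 15.0378 km
B: 8.1964 km
C: 6.9802 km
D: 10.5049 km
E: 9.1096 km
F: 6.3520 km
G: 10.4684 km
Minimum: F at 6.3520 km.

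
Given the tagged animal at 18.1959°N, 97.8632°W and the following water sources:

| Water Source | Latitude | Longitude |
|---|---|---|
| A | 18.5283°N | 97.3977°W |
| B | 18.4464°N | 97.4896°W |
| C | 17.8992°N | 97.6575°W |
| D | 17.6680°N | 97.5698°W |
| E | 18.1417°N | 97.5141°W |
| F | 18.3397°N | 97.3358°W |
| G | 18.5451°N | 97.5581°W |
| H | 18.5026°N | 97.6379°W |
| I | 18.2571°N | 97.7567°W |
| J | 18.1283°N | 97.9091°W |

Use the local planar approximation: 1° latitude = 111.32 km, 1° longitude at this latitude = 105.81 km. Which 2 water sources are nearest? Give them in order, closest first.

Distances from 18.1959°N, 97.8632°W:
A: 61.6053 km
B: 48.3764 km
C: 39.5552 km
D: 66.4620 km
E: 37.4278 km
F: 58.0548 km
G: 50.5299 km
H: 41.6409 km
I: 13.1681 km
J: 8.9564 km
Sorted: J (8.9564 km) < I (13.1681 km) < E (37.4278 km) < C (39.5552 km) < …

J, I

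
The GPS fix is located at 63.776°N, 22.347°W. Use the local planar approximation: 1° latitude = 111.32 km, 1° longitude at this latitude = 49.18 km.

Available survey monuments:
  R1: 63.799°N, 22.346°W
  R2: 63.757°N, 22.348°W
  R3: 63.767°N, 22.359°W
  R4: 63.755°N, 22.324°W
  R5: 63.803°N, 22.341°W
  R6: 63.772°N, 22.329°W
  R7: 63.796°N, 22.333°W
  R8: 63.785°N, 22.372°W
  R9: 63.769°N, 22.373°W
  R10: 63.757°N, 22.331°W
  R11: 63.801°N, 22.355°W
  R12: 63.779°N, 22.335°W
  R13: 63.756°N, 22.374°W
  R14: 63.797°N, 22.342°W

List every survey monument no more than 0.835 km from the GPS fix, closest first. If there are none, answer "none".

Distances from 63.776°N, 22.347°W:
R1: 2.561 km
R2: 2.116 km
R3: 1.163 km
R4: 2.597 km
R5: 3.020 km
R6: 0.991 km
R7: 2.330 km
R8: 1.586 km
R9: 1.497 km
R10: 2.257 km
R11: 2.811 km
R12: 0.678 km
R13: 2.592 km
R14: 2.351 km
Threshold 0.835 km: R12 (0.678 km) is within range.

R12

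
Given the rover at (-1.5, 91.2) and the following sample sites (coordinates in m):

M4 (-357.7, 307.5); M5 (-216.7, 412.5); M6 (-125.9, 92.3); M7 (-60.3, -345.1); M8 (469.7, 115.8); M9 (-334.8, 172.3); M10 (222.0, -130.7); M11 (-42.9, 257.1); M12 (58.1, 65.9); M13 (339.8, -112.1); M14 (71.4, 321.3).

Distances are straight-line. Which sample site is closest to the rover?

M12

Distances from (-1.5, 91.2):
M4: 416.7 m
M5: 386.7 m
M6: 124.4 m
M7: 440.2 m
M8: 471.8 m
M9: 343.0 m
M10: 314.9 m
M11: 171.0 m
M12: 64.7 m
M13: 397.3 m
M14: 241.4 m
Minimum: M12 at 64.7 m.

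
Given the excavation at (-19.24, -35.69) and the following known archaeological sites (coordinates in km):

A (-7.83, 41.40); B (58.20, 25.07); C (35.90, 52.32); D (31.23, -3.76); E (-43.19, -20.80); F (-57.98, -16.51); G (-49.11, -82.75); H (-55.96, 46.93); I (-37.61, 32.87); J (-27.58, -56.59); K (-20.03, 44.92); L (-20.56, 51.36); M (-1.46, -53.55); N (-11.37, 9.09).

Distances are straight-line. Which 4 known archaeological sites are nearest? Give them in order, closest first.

J, M, E, F

Distances from (-19.24, -35.69):
A: √((11.41)² + (77.09)²) = √(130.1881 + 5942.8681) = 77.93 km
B: √((77.44)² + (60.76)²) = √(5996.9536 + 3691.7776) = 98.43 km
C: √((55.14)² + (88.01)²) = √(3040.4196 + 7745.7601) = 103.86 km
D: √((50.47)² + (31.93)²) = √(2547.2209 + 1019.5249) = 59.72 km
E: √((-23.95)² + (14.89)²) = √(573.6025 + 221.7121) = 28.20 km
F: √((-38.74)² + (19.18)²) = √(1500.7876 + 367.8724) = 43.23 km
G: √((-29.87)² + (-47.06)²) = √(892.2169 + 2214.6436) = 55.74 km
H: √((-36.72)² + (82.62)²) = √(1348.3584 + 6826.0644) = 90.41 km
I: √((-18.37)² + (68.56)²) = √(337.4569 + 4700.4736) = 70.98 km
J: √((-8.34)² + (-20.90)²) = √(69.5556 + 436.8100) = 22.50 km
K: √((-0.79)² + (80.61)²) = √(0.6241 + 6497.9721) = 80.61 km
L: √((-1.32)² + (87.05)²) = √(1.7424 + 7577.7025) = 87.06 km
M: √((17.78)² + (-17.86)²) = √(316.1284 + 318.9796) = 25.20 km
N: √((7.87)² + (44.78)²) = √(61.9369 + 2005.2484) = 45.47 km
Sorted: J (22.50 km) < M (25.20 km) < E (28.20 km) < F (43.23 km) < N (45.47 km) < G (55.74 km) < …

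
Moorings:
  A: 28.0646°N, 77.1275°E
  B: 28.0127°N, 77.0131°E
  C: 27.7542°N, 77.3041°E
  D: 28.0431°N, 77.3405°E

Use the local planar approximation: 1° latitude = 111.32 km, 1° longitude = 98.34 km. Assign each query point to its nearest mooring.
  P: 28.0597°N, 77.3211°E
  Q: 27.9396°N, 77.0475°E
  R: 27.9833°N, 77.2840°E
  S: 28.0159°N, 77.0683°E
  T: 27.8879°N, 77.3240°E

P→D; Q→B; R→D; S→B; T→C

P at 28.0597°N, 77.3211°E:
  A: √((0.0049·111.32)² + (-0.1936·98.34)²) = √(0.297535 + 362.469204) = 19.0464 km
  B: √((-0.0470·111.32)² + (-0.3080·98.34)²) = √(27.374243 + 917.406559) = 30.7373 km
  C: √((-0.3055·111.32)² + (-0.0170·98.34)²) = √(1156.561748 + 2.794848) = 34.0493 km
  D: √((-0.0166·111.32)² + (0.0194·98.34)²) = √(3.414779 + 3.639686) = 2.6560 km
  → nearest: D (2.6560 km)
Q at 27.9396°N, 77.0475°E:
  A: √((0.1250·111.32)² + (0.0800·98.34)²) = √(193.627225 + 61.892836) = 15.9850 km
  B: √((0.0731·111.32)² + (-0.0344·98.34)²) = √(66.218776 + 11.443985) = 8.8126 km
  C: √((-0.1854·111.32)² + (0.2566·98.34)²) = √(425.957093 + 636.756977) = 32.5993 km
  D: √((0.1035·111.32)² + (0.2930·98.34)²) = √(132.747727 + 830.224698) = 31.0318 km
  → nearest: B (8.8126 km)
R at 27.9833°N, 77.2840°E:
  A: √((0.0813·111.32)² + (-0.1565·98.34)²) = √(81.908220 + 236.858564) = 17.8540 km
  B: √((0.0294·111.32)² + (-0.2709·98.34)²) = √(10.711272 + 709.705904) = 26.8406 km
  C: √((-0.2291·111.32)² + (0.0201·98.34)²) = √(650.424024 + 3.907082) = 25.5799 km
  D: √((0.0598·111.32)² + (0.0565·98.34)²) = √(44.314797 + 30.871470) = 8.6710 km
  → nearest: D (8.6710 km)
S at 28.0159°N, 77.0683°E:
  A: √((0.0487·111.32)² + (0.0592·98.34)²) = √(29.390320 + 33.892517) = 7.9551 km
  B: √((-0.0032·111.32)² + (-0.0552·98.34)²) = √(0.126896 + 29.467179) = 5.4400 km
  C: √((-0.2617·111.32)² + (0.2358·98.34)²) = √(848.699293 + 537.709871) = 37.2345 km
  D: √((0.0272·111.32)² + (0.2722·98.34)²) = √(9.168203 + 716.533747) = 26.9389 km
  → nearest: B (5.4400 km)
T at 27.8879°N, 77.3240°E:
  A: √((0.1767·111.32)² + (-0.1965·98.34)²) = √(386.918499 + 373.409633) = 27.5740 km
  B: √((0.1248·111.32)² + (-0.3109·98.34)²) = √(193.008114 + 934.763728) = 33.5823 km
  C: √((-0.1337·111.32)² + (-0.0199·98.34)²) = √(221.518096 + 3.829716) = 15.0116 km
  D: √((0.1552·111.32)² + (0.0165·98.34)²) = √(298.490030 + 2.632863) = 17.3529 km
  → nearest: C (15.0116 km)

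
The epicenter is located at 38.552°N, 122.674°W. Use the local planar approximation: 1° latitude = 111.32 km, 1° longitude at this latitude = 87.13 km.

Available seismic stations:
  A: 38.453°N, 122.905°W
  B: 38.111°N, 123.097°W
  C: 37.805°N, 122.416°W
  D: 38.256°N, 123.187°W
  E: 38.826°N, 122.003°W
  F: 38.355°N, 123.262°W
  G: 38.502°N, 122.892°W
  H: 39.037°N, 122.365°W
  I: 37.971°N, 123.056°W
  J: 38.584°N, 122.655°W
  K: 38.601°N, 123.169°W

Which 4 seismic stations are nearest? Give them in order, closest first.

J, G, A, K

Distances from 38.552°N, 122.674°W:
A: 22.947 km
B: 61.387 km
C: 86.141 km
D: 55.530 km
E: 65.943 km
F: 55.729 km
G: 19.793 km
H: 60.331 km
I: 72.739 km
J: 3.928 km
K: 43.473 km
Sorted: J (3.928 km) < G (19.793 km) < A (22.947 km) < K (43.473 km) < D (55.530 km) < F (55.729 km) < …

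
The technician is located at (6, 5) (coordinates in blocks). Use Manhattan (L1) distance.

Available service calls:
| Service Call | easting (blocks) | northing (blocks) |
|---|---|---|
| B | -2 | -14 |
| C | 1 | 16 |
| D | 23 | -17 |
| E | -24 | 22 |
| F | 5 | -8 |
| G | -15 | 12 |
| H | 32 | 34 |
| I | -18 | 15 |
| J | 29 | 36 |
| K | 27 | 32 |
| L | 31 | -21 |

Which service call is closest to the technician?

F

Distances from (6, 5):
B: |-8| + |-19| = 8 + 19 = 27 blocks
C: |-5| + |11| = 5 + 11 = 16 blocks
D: |17| + |-22| = 17 + 22 = 39 blocks
E: |-30| + |17| = 30 + 17 = 47 blocks
F: |-1| + |-13| = 1 + 13 = 14 blocks
G: |-21| + |7| = 21 + 7 = 28 blocks
H: |26| + |29| = 26 + 29 = 55 blocks
I: |-24| + |10| = 24 + 10 = 34 blocks
J: |23| + |31| = 23 + 31 = 54 blocks
K: |21| + |27| = 21 + 27 = 48 blocks
L: |25| + |-26| = 25 + 26 = 51 blocks
Minimum: F at 14 blocks.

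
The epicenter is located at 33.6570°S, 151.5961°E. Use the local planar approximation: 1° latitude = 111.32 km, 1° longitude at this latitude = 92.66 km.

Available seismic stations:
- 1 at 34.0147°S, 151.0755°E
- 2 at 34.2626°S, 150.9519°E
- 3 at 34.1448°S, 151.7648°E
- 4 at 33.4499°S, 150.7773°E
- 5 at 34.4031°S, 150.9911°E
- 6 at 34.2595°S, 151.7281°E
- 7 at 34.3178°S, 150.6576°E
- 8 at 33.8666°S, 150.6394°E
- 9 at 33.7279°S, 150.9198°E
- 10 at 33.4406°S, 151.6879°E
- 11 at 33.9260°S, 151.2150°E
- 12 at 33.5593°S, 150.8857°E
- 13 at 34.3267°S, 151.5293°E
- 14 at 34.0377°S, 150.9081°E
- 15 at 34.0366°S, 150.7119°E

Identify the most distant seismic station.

Distances from 33.6570°S, 151.5961°E:
1: √((-0.3577·111.32)² + (-0.5206·92.66)²) = √(1585.565822 + 2326.981440) = 62.5504 km
2: √((-0.6056·111.32)² + (-0.6442·92.66)²) = √(4544.835079 + 3563.083768) = 90.0440 km
3: √((-0.4878·111.32)² + (0.1687·92.66)²) = √(2948.695909 + 244.351358) = 56.5071 km
4: √((0.2071·111.32)² + (-0.8188·92.66)²) = √(531.504068 + 5756.258114) = 79.2954 km
5: √((-0.7461·111.32)² + (-0.6050·92.66)²) = √(6898.274551 + 3142.645116) = 100.2044 km
6: √((-0.6025·111.32)² + (0.1320·92.66)²) = √(4498.425142 + 149.600296) = 68.1764 km
7: √((-0.6608·111.32)² + (-0.9385·92.66)²) = √(5411.111263 + 7562.286829) = 113.9008 km
8: √((-0.2096·111.32)² + (-0.9567·92.66)²) = √(544.413583 + 7858.436345) = 91.6671 km
9: √((-0.0709·111.32)² + (-0.6763·92.66)²) = √(62.292945 + 3927.022292) = 63.1610 km
10: √((0.2164·111.32)² + (0.0918·92.66)²) = √(580.311141 + 72.355234) = 25.5473 km
11: √((-0.2690·111.32)² + (-0.3811·92.66)²) = √(896.707816 + 1246.988618) = 46.3001 km
12: √((0.0977·111.32)² + (-0.7104·92.66)²) = √(118.286593 + 4333.018041) = 66.7181 km
13: √((-0.6697·111.32)² + (-0.0668·92.66)²) = √(5557.852197 + 38.312238) = 74.8075 km
14: √((-0.3807·111.32)² + (-0.6880·92.66)²) = √(1796.024054 + 4064.072700) = 76.5513 km
15: √((-0.3796·111.32)² + (-0.8842·92.66)²) = √(1785.660134 + 6712.520312) = 92.1856 km
Maximum: 7 at 113.9008 km.

7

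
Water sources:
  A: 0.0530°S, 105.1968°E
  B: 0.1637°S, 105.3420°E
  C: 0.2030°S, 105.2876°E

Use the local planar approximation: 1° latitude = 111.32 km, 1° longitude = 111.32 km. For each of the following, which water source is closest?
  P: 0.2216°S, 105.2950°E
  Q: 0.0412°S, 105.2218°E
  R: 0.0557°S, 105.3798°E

P at 0.2216°S, 105.2950°E:
  A: √((0.1686·111.32)² + (-0.0982·111.32)²) = √(352.258544 + 119.500403) = 21.7200 km
  B: √((0.0579·111.32)² + (0.0470·111.32)²) = √(41.543542 + 27.374243) = 8.3017 km
  C: √((0.0186·111.32)² + (-0.0074·111.32)²) = √(4.287186 + 0.678594) = 2.2284 km
  → nearest: C (2.2284 km)
Q at 0.0412°S, 105.2218°E:
  A: √((-0.0118·111.32)² + (-0.0250·111.32)²) = √(1.725482 + 7.745089) = 3.0774 km
  B: √((-0.1225·111.32)² + (0.1202·111.32)²) = √(185.959587 + 179.042169) = 19.1050 km
  C: √((-0.1618·111.32)² + (0.0658·111.32)²) = √(324.416870 + 53.653515) = 19.4440 km
  → nearest: A (3.0774 km)
R at 0.0557°S, 105.3798°E:
  A: √((0.0027·111.32)² + (-0.1830·111.32)²) = √(0.090339 + 415.000457) = 20.3738 km
  B: √((-0.1080·111.32)² + (-0.0378·111.32)²) = √(144.541949 + 17.706389) = 12.7377 km
  C: √((-0.1473·111.32)² + (-0.0922·111.32)²) = √(268.875907 + 105.343620) = 19.3448 km
  → nearest: B (12.7377 km)

P→C; Q→A; R→B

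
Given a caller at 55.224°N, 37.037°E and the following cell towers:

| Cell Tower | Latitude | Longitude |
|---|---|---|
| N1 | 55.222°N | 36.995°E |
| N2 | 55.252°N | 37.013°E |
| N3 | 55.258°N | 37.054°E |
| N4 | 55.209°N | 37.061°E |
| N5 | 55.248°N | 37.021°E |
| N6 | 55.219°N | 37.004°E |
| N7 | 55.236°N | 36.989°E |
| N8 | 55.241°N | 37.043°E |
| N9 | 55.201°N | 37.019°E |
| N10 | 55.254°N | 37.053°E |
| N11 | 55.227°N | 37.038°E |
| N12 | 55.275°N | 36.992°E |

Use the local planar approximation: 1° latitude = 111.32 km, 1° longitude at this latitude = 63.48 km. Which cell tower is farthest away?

N12

Distances from 55.224°N, 37.037°E:
N1: √((-0.002·111.32)² + (-0.042·63.48)²) = √(0.04957 + 7.10841) = 2.675 km
N2: √((0.028·111.32)² + (-0.024·63.48)²) = √(9.71544 + 2.32111) = 3.469 km
N3: √((0.034·111.32)² + (0.017·63.48)²) = √(14.32532 + 1.16459) = 3.936 km
N4: √((-0.015·111.32)² + (0.024·63.48)²) = √(2.78823 + 2.32111) = 2.260 km
N5: √((0.024·111.32)² + (-0.016·63.48)²) = √(7.13787 + 1.03161) = 2.858 km
N6: √((-0.005·111.32)² + (-0.033·63.48)²) = √(0.30980 + 4.38835) = 2.168 km
N7: √((0.012·111.32)² + (-0.048·63.48)²) = √(1.78447 + 9.28445) = 3.327 km
N8: √((0.017·111.32)² + (0.006·63.48)²) = √(3.58133 + 0.14507) = 1.930 km
N9: √((-0.023·111.32)² + (-0.018·63.48)²) = √(6.55544 + 1.30563) = 2.804 km
N10: √((0.030·111.32)² + (0.016·63.48)²) = √(11.15293 + 1.03161) = 3.491 km
N11: √((0.003·111.32)² + (0.001·63.48)²) = √(0.11153 + 0.00403) = 0.340 km
N12: √((0.051·111.32)² + (-0.045·63.48)²) = √(32.23196 + 8.16016) = 6.355 km
Maximum: N12 at 6.355 km.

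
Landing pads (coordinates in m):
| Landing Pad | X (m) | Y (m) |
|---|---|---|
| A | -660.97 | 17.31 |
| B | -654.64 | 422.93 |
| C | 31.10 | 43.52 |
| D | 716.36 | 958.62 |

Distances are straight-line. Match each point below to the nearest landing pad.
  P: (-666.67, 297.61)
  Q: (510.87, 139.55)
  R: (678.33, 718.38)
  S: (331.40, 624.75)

P→B; Q→C; R→D; S→D

P at (-666.67, 297.61):
  A: √((5.70)² + (-280.30)²) = √(32.4900 + 78568.0900) = 280.36 m
  B: √((12.03)² + (125.32)²) = √(144.7209 + 15705.1024) = 125.90 m
  C: √((697.77)² + (-254.09)²) = √(486882.9729 + 64561.7281) = 742.59 m
  D: √((1383.03)² + (661.01)²) = √(1912771.9809 + 436934.2201) = 1532.88 m
  → nearest: B (125.90 m)
Q at (510.87, 139.55):
  A: √((-1171.84)² + (-122.24)²) = √(1373208.9856 + 14942.6176) = 1178.20 m
  B: √((-1165.51)² + (283.38)²) = √(1358413.5601 + 80304.2244) = 1199.47 m
  C: √((-479.77)² + (-96.03)²) = √(230179.2529 + 9221.7609) = 489.29 m
  D: √((205.49)² + (819.07)²) = √(42226.1401 + 670875.6649) = 844.45 m
  → nearest: C (489.29 m)
R at (678.33, 718.38):
  A: √((-1339.30)² + (-701.07)²) = √(1793724.4900 + 491499.1449) = 1511.70 m
  B: √((-1332.97)² + (-295.45)²) = √(1776809.0209 + 87290.7025) = 1365.32 m
  C: √((-647.23)² + (-674.86)²) = √(418906.6729 + 455436.0196) = 935.06 m
  D: √((38.03)² + (240.24)²) = √(1446.2809 + 57715.2576) = 243.23 m
  → nearest: D (243.23 m)
S at (331.40, 624.75):
  A: √((-992.37)² + (-607.44)²) = √(984798.2169 + 368983.3536) = 1163.52 m
  B: √((-986.04)² + (-201.82)²) = √(972274.8816 + 40731.3124) = 1006.48 m
  C: √((-300.30)² + (-581.23)²) = √(90180.0900 + 337828.3129) = 654.22 m
  D: √((384.96)² + (333.87)²) = √(148194.2016 + 111469.1769) = 509.57 m
  → nearest: D (509.57 m)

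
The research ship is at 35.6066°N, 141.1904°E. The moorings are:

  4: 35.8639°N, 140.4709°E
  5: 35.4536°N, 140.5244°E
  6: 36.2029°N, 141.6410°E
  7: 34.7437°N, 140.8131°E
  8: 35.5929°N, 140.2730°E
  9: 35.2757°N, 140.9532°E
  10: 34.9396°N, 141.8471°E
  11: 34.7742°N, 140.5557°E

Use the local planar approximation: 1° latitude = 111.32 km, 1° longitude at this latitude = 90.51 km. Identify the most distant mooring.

11

Distances from 35.6066°N, 141.1904°E:
4: √((0.2573·111.32)² + (-0.7195·90.51)²) = √(820.400597 + 4240.867721) = 71.1426 km
5: √((-0.1530·111.32)² + (-0.6660·90.51)²) = √(290.087661 + 3633.637410) = 62.6396 km
6: √((0.5963·111.32)² + (0.4506·90.51)²) = √(4406.319800 + 1663.318832) = 77.9079 km
7: √((-0.8629·111.32)² + (-0.3773·90.51)²) = √(9227.144743 + 1166.183091) = 101.9477 km
8: √((-0.0137·111.32)² + (-0.9174·90.51)²) = √(2.325881 + 6894.624231) = 83.0479 km
9: √((-0.3309·111.32)² + (-0.2372·90.51)²) = √(1356.875278 + 460.916759) = 42.6356 km
10: √((-0.6670·111.32)² + (0.6567·90.51)²) = √(5513.127840 + 3532.865977) = 95.1104 km
11: √((-0.8324·111.32)² + (-0.6347·90.51)²) = √(8586.388573 + 3300.122996) = 109.0253 km
Maximum: 11 at 109.0253 km.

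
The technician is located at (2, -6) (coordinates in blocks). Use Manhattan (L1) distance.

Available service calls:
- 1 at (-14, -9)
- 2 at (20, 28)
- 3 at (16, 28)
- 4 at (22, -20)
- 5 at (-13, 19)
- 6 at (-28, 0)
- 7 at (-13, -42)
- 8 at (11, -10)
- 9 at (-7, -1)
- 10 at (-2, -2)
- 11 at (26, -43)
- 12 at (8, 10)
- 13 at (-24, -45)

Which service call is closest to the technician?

Distances from (2, -6):
1: |-16| + |-3| = 16 + 3 = 19 blocks
2: |18| + |34| = 18 + 34 = 52 blocks
3: |14| + |34| = 14 + 34 = 48 blocks
4: |20| + |-14| = 20 + 14 = 34 blocks
5: |-15| + |25| = 15 + 25 = 40 blocks
6: |-30| + |6| = 30 + 6 = 36 blocks
7: |-15| + |-36| = 15 + 36 = 51 blocks
8: |9| + |-4| = 9 + 4 = 13 blocks
9: |-9| + |5| = 9 + 5 = 14 blocks
10: |-4| + |4| = 4 + 4 = 8 blocks
11: |24| + |-37| = 24 + 37 = 61 blocks
12: |6| + |16| = 6 + 16 = 22 blocks
13: |-26| + |-39| = 26 + 39 = 65 blocks
Minimum: 10 at 8 blocks.

10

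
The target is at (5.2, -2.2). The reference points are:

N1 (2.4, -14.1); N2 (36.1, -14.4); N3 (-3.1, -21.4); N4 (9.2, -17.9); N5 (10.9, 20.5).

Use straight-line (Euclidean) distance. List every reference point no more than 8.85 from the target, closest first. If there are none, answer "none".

none

Distances from (5.2, -2.2):
N1: √((-2.8)² + (-11.9)²) = √(7.840 + 141.610) = 12.2
N2: √((30.9)² + (-12.2)²) = √(954.810 + 148.840) = 33.2
N3: √((-8.3)² + (-19.2)²) = √(68.890 + 368.640) = 20.9
N4: √((4.0)² + (-15.7)²) = √(16.000 + 246.490) = 16.2
N5: √((5.7)² + (22.7)²) = √(32.490 + 515.290) = 23.4
Threshold 8.85: none within range.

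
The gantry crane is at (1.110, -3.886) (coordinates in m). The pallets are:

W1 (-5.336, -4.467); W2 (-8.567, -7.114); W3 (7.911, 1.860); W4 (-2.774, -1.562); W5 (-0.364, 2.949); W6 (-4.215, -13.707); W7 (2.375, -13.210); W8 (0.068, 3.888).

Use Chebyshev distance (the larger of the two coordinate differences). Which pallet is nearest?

Distances from (1.110, -3.886):
W1: 6.446 m
W2: 9.677 m
W3: 6.801 m
W4: 3.884 m
W5: 6.835 m
W6: 9.821 m
W7: 9.324 m
W8: 7.774 m
Minimum: W4 at 3.884 m.

W4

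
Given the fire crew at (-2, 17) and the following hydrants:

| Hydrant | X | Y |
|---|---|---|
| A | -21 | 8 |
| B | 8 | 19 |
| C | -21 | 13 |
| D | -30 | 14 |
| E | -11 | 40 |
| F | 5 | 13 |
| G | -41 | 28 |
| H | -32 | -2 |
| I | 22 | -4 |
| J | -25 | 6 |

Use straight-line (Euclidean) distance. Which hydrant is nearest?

Distances from (-2, 17):
A: √((-19)² + (-9)²) = √(361.000 + 81.000) = 21.0
B: √((10)² + (2)²) = √(100.000 + 4.000) = 10.2
C: √((-19)² + (-4)²) = √(361.000 + 16.000) = 19.4
D: √((-28)² + (-3)²) = √(784.000 + 9.000) = 28.2
E: √((-9)² + (23)²) = √(81.000 + 529.000) = 24.7
F: √((7)² + (-4)²) = √(49.000 + 16.000) = 8.1
G: √((-39)² + (11)²) = √(1521.000 + 121.000) = 40.5
H: √((-30)² + (-19)²) = √(900.000 + 361.000) = 35.5
I: √((24)² + (-21)²) = √(576.000 + 441.000) = 31.9
J: √((-23)² + (-11)²) = √(529.000 + 121.000) = 25.5
Minimum: F at 8.1.

F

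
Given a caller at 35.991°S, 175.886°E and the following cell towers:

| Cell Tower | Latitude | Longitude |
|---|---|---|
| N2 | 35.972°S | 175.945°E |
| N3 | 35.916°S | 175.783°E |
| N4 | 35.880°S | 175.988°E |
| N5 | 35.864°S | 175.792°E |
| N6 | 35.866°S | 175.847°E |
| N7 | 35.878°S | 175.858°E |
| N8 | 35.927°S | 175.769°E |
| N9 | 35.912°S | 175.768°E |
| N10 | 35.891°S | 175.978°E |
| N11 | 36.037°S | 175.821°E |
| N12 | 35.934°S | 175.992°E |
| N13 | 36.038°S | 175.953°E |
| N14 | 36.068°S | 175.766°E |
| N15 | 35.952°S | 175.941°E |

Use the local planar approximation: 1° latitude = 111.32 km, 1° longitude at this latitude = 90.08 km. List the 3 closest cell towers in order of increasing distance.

N2, N15, N11

Distances from 35.991°S, 175.886°E:
N2: 5.7201 km
N3: 12.4816 km
N4: 15.3982 km
N5: 16.4794 km
N6: 14.3516 km
N7: 12.8295 km
N8: 12.7215 km
N9: 13.7958 km
N10: 13.8781 km
N11: 7.7785 km
N12: 11.4645 km
N13: 7.9875 km
N14: 13.7957 km
N15: 6.5875 km
Sorted: N2 (5.7201 km) < N15 (6.5875 km) < N11 (7.7785 km) < N13 (7.9875 km) < N12 (11.4645 km) < …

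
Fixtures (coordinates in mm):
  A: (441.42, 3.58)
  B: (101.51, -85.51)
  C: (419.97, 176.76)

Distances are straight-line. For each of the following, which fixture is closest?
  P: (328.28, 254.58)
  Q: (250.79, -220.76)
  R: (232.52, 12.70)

P→C; Q→B; R→B

P at (328.28, 254.58):
  A: √((113.14)² + (-251.00)²) = √(12800.6596 + 63001.0000) = 275.32 mm
  B: √((-226.77)² + (-340.09)²) = √(51424.6329 + 115661.2081) = 408.76 mm
  C: √((91.69)² + (-77.82)²) = √(8407.0561 + 6055.9524) = 120.26 mm
  → nearest: C (120.26 mm)
Q at (250.79, -220.76):
  A: √((190.63)² + (224.34)²) = √(36339.7969 + 50328.4356) = 294.39 mm
  B: √((-149.28)² + (135.25)²) = √(22284.5184 + 18292.5625) = 201.44 mm
  C: √((169.18)² + (397.52)²) = √(28621.8724 + 158022.1504) = 432.02 mm
  → nearest: B (201.44 mm)
R at (232.52, 12.70):
  A: √((208.90)² + (-9.12)²) = √(43639.2100 + 83.1744) = 209.10 mm
  B: √((-131.01)² + (-98.21)²) = √(17163.6201 + 9645.2041) = 163.73 mm
  C: √((187.45)² + (164.06)²) = √(35137.5025 + 26915.6836) = 249.10 mm
  → nearest: B (163.73 mm)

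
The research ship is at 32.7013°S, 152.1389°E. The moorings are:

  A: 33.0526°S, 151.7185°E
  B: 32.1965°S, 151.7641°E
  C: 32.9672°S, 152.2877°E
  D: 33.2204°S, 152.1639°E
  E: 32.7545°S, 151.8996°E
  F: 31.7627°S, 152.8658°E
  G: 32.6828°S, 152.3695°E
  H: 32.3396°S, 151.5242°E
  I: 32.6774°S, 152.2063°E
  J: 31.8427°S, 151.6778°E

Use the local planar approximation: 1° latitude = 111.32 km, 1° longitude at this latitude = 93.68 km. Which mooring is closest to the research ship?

Distances from 32.7013°S, 152.1389°E:
A: 55.5010 km
B: 66.2616 km
C: 32.7181 km
D: 57.8337 km
E: 23.1867 km
F: 124.7164 km
G: 21.7006 km
H: 70.2657 km
I: 6.8517 km
J: 104.8871 km
Minimum: I at 6.8517 km.

I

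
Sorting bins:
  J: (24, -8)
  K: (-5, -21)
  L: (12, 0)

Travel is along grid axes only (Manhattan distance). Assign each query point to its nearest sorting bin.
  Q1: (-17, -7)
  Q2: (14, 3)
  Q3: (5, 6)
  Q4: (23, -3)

Q1→K; Q2→L; Q3→L; Q4→J

Q1 at (-17, -7):
  J: |41| + |-1| = 41 + 1 = 42
  K: |12| + |-14| = 12 + 14 = 26
  L: |29| + |7| = 29 + 7 = 36
  → nearest: K (26)
Q2 at (14, 3):
  J: |10| + |-11| = 10 + 11 = 21
  K: |-19| + |-24| = 19 + 24 = 43
  L: |-2| + |-3| = 2 + 3 = 5
  → nearest: L (5)
Q3 at (5, 6):
  J: |19| + |-14| = 19 + 14 = 33
  K: |-10| + |-27| = 10 + 27 = 37
  L: |7| + |-6| = 7 + 6 = 13
  → nearest: L (13)
Q4 at (23, -3):
  J: |1| + |-5| = 1 + 5 = 6
  K: |-28| + |-18| = 28 + 18 = 46
  L: |-11| + |3| = 11 + 3 = 14
  → nearest: J (6)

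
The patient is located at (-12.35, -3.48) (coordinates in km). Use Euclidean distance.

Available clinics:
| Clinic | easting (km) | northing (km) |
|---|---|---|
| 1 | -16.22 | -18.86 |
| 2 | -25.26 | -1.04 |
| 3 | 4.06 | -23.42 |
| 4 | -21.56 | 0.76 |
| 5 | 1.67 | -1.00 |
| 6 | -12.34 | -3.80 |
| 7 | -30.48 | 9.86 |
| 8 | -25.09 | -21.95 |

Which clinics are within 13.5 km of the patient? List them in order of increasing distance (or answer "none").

6, 4, 2

Distances from (-12.35, -3.48):
1: 15.86 km
2: 13.14 km
3: 25.82 km
4: 10.14 km
5: 14.24 km
6: 0.32 km
7: 22.51 km
8: 22.44 km
Threshold 13.5 km: 6 (0.32 km), 4 (10.14 km), 2 (13.14 km) are within range.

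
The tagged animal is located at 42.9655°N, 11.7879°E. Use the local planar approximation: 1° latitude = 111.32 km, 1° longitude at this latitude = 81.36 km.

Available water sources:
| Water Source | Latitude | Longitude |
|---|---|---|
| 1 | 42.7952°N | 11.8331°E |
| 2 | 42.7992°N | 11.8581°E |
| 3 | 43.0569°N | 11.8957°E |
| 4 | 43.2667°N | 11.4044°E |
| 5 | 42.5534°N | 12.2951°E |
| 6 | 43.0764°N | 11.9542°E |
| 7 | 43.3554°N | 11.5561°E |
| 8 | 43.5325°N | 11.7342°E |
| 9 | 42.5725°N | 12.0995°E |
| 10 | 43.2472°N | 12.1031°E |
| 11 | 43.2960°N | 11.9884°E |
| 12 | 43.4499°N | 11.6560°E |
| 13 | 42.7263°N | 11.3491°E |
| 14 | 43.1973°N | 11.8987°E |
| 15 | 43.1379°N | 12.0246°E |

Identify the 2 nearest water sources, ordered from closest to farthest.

3, 6

Distances from 42.9655°N, 11.7879°E:
1: 19.3112 km
2: 19.3735 km
3: 13.4331 km
4: 45.8014 km
5: 61.7040 km
6: 18.3160 km
7: 47.3239 km
8: 63.2695 km
9: 50.5635 km
10: 40.5096 km
11: 40.2455 km
12: 54.9809 km
13: 44.5374 km
14: 27.3333 km
15: 27.1879 km
Sorted: 3 (13.4331 km) < 6 (18.3160 km) < 1 (19.3112 km) < 2 (19.3735 km) < …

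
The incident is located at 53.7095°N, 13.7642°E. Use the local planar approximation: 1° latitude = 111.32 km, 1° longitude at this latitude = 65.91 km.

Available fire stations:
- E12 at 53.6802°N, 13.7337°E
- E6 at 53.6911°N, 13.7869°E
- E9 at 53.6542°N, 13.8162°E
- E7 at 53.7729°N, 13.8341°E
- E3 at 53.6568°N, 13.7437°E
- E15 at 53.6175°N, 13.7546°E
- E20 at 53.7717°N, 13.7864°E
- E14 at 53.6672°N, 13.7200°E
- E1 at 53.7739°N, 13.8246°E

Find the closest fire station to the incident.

E6

Distances from 53.7095°N, 13.7642°E:
E12: √((-0.0293·111.32)² + (-0.0305·65.91)²) = √(10.638530 + 4.041125) = 3.8314 km
E6: √((-0.0184·111.32)² + (0.0227·65.91)²) = √(4.195484 + 2.238486) = 2.5365 km
E9: √((-0.0553·111.32)² + (0.0520·65.91)²) = √(37.896287 + 11.746522) = 7.0458 km
E7: √((0.0634·111.32)² + (0.0699·65.91)²) = √(49.810960 + 21.225453) = 8.4283 km
E3: √((-0.0527·111.32)² + (-0.0205·65.91)²) = √(34.416573 + 1.825620) = 6.0201 km
E15: √((-0.0920·111.32)² + (-0.0096·65.91)²) = √(104.887093 + 0.400355) = 10.2610 km
E20: √((0.0622·111.32)² + (0.0222·65.91)²) = √(47.943216 + 2.140960) = 7.0770 km
E14: √((-0.0423·111.32)² + (-0.0442·65.91)²) = √(22.173136 + 8.486862) = 5.5371 km
E1: √((0.0644·111.32)² + (0.0604·65.91)²) = √(51.394676 + 15.848074) = 8.2002 km
Minimum: E6 at 2.5365 km.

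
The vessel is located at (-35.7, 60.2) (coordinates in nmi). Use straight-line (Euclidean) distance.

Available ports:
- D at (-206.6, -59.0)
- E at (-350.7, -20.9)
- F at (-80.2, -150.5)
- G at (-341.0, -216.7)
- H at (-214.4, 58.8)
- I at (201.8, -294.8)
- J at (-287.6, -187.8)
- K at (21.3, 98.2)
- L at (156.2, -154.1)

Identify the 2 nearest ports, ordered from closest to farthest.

Distances from (-35.7, 60.2):
D: √((-170.9)² + (-119.2)²) = √(29206.810 + 14208.640) = 208.4 nmi
E: √((-315.0)² + (-81.1)²) = √(99225.000 + 6577.210) = 325.3 nmi
F: √((-44.5)² + (-210.7)²) = √(1980.250 + 44394.490) = 215.3 nmi
G: √((-305.3)² + (-276.9)²) = √(93208.090 + 76673.610) = 412.2 nmi
H: √((-178.7)² + (-1.4)²) = √(31933.690 + 1.960) = 178.7 nmi
I: √((237.5)² + (-355.0)²) = √(56406.250 + 126025.000) = 427.1 nmi
J: √((-251.9)² + (-248.0)²) = √(63453.610 + 61504.000) = 353.5 nmi
K: √((57.0)² + (38.0)²) = √(3249.000 + 1444.000) = 68.5 nmi
L: √((191.9)² + (-214.3)²) = √(36825.610 + 45924.490) = 287.7 nmi
Sorted: K (68.5 nmi) < H (178.7 nmi) < D (208.4 nmi) < F (215.3 nmi) < …

K, H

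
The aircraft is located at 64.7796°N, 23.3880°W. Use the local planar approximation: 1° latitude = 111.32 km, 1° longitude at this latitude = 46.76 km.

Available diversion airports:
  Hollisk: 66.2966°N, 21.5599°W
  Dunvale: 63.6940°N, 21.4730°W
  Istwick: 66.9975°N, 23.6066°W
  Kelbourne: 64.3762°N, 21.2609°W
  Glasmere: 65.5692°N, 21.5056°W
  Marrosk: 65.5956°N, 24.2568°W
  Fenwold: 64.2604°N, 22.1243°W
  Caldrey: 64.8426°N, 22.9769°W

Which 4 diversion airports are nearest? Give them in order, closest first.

Caldrey, Fenwold, Marrosk, Kelbourne

Distances from 64.7796°N, 23.3880°W:
Hollisk: √((1.5170·111.32)² + (1.8281·46.76)²) = √(28517.900992 + 7307.164802) = 189.2751 km
Dunvale: √((-1.0856·111.32)² + (1.9150·46.76)²) = √(14604.478867 + 8018.378661) = 150.4090 km
Istwick: √((2.2179·111.32)² + (-0.2186·46.76)²) = √(60957.944918 + 104.483887) = 247.1081 km
Kelbourne: √((-0.4034·111.32)² + (2.1271·46.76)²) = √(2016.592664 + 9892.927359) = 109.1307 km
Glasmere: √((0.7896·111.32)² + (1.8824·46.76)²) = √(7726.106221 + 7747.700666) = 124.3938 km
Marrosk: √((0.8160·111.32)² + (-0.8688·46.76)²) = √(8251.382370 + 1650.397775) = 99.5077 km
Fenwold: √((-0.5192·111.32)² + (1.2637·46.76)²) = √(3340.532973 + 3491.700427) = 82.6573 km
Caldrey: √((0.0630·111.32)² + (0.4111·46.76)²) = √(49.184413 + 369.525113) = 20.4624 km
Sorted: Caldrey (20.4624 km) < Fenwold (82.6573 km) < Marrosk (99.5077 km) < Kelbourne (109.1307 km) < Glasmere (124.3938 km) < Dunvale (150.4090 km) < …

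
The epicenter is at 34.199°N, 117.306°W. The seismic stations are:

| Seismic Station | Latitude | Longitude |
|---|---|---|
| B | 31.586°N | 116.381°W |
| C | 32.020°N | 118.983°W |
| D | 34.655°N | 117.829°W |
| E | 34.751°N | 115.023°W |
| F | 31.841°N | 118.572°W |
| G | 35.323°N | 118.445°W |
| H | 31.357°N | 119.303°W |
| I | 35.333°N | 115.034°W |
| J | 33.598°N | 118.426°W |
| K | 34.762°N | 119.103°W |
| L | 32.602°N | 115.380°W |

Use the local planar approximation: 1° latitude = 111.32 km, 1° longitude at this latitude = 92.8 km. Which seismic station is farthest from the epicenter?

Distances from 34.199°N, 117.306°W:
B: √((-2.613·111.32)² + (0.925·92.8)²) = √(84610.68572 + 7368.50560) = 303.281 km
C: √((-2.179·111.32)² + (-1.677·92.8)²) = √(58838.40019 + 24219.32738) = 288.197 km
D: √((0.456·111.32)² + (-0.523·92.8)²) = √(2576.77252 + 2355.58798) = 70.231 km
E: √((0.552·111.32)² + (2.283·92.8)²) = √(3775.93536 + 44885.67653) = 220.594 km
F: √((-2.358·111.32)² + (-1.266·92.8)²) = √(68902.34406 + 13802.67823) = 287.585 km
G: √((1.124·111.32)² + (-1.139·92.8)²) = √(15655.93530 + 11172.32088) = 163.793 km
H: √((-2.842·111.32)² + (-1.997·92.8)²) = √(100090.88805 + 34344.09543) = 366.654 km
I: √((1.134·111.32)² + (2.272·92.8)²) = √(15935.74987 + 44454.18029) = 245.744 km
J: √((-0.601·111.32)² + (-1.120·92.8)²) = √(4476.05423 + 10802.69210) = 123.607 km
K: √((0.563·111.32)² + (-1.797·92.8)²) = √(3927.92498 + 27809.43123) = 178.150 km
L: √((-1.597·111.32)² + (1.926·92.8)²) = √(31605.03151 + 31945.41380) = 252.092 km
Maximum: H at 366.654 km.

H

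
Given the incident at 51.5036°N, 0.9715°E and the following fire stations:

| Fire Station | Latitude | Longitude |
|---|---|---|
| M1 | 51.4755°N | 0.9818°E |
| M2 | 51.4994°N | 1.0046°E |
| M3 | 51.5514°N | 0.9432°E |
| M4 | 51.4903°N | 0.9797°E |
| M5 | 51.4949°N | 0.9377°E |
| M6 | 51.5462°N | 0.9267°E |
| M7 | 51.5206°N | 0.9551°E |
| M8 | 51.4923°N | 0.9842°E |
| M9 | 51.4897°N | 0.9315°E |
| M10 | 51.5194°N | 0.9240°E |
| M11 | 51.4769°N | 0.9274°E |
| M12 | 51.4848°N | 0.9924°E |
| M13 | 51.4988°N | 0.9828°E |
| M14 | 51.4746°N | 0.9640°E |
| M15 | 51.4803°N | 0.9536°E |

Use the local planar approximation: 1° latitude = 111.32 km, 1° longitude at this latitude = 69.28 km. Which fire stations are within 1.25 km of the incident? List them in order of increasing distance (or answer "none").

M13

Distances from 51.5036°N, 0.9715°E:
M1: 3.2085 km
M2: 2.3403 km
M3: 5.6708 km
M4: 1.5858 km
M5: 2.5340 km
M6: 5.6676 km
M7: 2.2073 km
M8: 1.5351 km
M9: 3.1739 km
M10: 3.7313 km
M11: 4.2625 km
M12: 2.5449 km
M13: 0.9478 km
M14: 3.2698 km
M15: 2.8750 km
Threshold 1.25 km: M13 (0.9478 km) is within range.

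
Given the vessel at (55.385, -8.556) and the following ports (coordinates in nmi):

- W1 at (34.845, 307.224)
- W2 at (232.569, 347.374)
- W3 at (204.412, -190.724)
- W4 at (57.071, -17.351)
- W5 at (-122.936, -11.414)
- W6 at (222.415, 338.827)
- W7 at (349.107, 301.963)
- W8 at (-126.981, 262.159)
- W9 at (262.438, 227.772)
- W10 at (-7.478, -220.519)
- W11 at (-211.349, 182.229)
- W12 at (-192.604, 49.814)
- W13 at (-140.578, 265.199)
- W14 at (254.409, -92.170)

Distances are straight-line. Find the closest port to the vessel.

Distances from (55.385, -8.556):
W1: 316.447 nmi
W2: 397.593 nmi
W3: 235.360 nmi
W4: 8.955 nmi
W5: 178.344 nmi
W6: 385.453 nmi
W7: 427.428 nmi
W8: 326.411 nmi
W9: 314.200 nmi
W10: 221.088 nmi
W11: 327.942 nmi
W12: 254.766 nmi
W13: 336.665 nmi
W14: 215.875 nmi
Minimum: W4 at 8.955 nmi.

W4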